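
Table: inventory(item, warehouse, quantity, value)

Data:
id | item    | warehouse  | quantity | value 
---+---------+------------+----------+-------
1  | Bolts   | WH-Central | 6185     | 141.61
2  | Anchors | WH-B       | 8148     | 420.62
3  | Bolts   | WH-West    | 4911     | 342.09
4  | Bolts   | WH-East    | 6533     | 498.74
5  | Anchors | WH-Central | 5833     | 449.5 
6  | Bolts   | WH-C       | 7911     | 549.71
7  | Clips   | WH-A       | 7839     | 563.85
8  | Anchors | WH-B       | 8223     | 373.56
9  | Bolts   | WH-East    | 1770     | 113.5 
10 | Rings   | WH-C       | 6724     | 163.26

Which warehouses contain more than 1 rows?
SELECT warehouse, COUNT(*) as cnt
FROM inventory
GROUP BY warehouse
HAVING COUNT(*) > 1

Result:
  WH-B: 2
  WH-C: 2
  WH-Central: 2
  WH-East: 2

Note: HAVING filters groups after aggregation, WHERE filters rows before.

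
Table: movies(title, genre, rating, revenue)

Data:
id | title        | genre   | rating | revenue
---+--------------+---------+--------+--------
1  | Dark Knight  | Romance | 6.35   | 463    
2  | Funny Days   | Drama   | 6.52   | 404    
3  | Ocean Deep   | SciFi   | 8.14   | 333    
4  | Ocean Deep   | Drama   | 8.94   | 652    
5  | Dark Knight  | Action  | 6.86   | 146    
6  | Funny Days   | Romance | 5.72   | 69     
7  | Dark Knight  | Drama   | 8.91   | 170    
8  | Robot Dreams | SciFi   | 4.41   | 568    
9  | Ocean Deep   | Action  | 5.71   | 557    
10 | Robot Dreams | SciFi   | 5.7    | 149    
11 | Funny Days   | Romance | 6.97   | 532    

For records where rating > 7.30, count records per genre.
SELECT genre, COUNT(*)
FROM movies
WHERE rating > 7.30
GROUP BY genre

Note: WHERE filters rows before grouping.

Result:
  Drama: 2
  SciFi: 1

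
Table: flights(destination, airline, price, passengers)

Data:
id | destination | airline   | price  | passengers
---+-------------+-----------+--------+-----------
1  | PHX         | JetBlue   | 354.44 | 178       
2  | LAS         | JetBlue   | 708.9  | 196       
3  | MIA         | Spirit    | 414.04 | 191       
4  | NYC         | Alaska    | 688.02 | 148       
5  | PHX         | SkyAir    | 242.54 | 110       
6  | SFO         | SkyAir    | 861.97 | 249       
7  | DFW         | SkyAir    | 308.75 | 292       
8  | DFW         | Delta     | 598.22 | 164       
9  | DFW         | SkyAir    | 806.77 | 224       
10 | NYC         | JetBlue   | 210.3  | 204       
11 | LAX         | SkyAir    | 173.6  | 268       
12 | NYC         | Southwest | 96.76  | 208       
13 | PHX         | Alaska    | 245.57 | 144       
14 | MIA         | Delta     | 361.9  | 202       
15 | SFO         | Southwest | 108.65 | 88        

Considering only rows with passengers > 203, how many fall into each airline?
SELECT airline, COUNT(*)
FROM flights
WHERE passengers > 203
GROUP BY airline

Note: WHERE filters rows before grouping.

Result:
  JetBlue: 1
  SkyAir: 4
  Southwest: 1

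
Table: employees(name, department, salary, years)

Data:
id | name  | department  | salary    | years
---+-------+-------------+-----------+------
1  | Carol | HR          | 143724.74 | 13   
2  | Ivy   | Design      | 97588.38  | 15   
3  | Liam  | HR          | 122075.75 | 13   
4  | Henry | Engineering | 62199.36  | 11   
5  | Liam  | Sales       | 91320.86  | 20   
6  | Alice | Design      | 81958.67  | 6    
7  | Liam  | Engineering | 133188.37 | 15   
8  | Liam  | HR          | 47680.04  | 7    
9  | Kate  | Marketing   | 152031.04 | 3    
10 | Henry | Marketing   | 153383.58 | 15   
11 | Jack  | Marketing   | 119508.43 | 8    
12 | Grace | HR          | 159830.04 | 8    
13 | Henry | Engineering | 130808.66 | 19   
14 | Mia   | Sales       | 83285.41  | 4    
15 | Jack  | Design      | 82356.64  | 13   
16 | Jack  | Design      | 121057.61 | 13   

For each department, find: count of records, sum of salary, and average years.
SELECT department,
       COUNT(*) as cnt,
       SUM(salary) as total_salary,
       AVG(years) as avg_years
FROM employees
GROUP BY department

Result:
  Design: 4 records, 382961.30 total salary, 11.75 avg years
  Engineering: 3 records, 326196.39 total salary, 15.00 avg years
  HR: 4 records, 473310.57 total salary, 10.25 avg years
  Marketing: 3 records, 424923.05 total salary, 8.67 avg years
  Sales: 2 records, 174606.27 total salary, 12.00 avg years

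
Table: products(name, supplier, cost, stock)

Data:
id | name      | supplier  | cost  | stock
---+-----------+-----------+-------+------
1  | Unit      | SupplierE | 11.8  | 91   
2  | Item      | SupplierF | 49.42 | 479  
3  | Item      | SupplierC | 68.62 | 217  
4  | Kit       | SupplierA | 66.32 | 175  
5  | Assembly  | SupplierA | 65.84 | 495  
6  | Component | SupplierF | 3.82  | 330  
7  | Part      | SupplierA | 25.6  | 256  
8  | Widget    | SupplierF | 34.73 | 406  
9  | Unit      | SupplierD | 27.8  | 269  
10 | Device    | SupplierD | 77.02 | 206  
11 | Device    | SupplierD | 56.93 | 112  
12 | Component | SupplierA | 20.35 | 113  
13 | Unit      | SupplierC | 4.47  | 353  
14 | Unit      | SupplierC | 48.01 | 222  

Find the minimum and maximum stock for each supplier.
SELECT supplier, MIN(stock), MAX(stock)
FROM products
GROUP BY supplier

Result:
  SupplierA: min=113, max=495
  SupplierC: min=217, max=353
  SupplierD: min=112, max=269
  SupplierE: min=91, max=91
  SupplierF: min=330, max=479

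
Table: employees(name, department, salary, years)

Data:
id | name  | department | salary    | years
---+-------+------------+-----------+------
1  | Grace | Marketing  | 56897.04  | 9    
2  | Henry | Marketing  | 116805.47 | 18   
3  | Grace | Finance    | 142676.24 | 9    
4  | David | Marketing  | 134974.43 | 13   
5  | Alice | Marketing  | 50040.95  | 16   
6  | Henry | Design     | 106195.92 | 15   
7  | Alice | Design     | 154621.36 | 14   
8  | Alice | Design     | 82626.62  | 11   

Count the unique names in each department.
SELECT department, COUNT(DISTINCT name)
FROM employees
GROUP BY department

Result:
  Design: 2 distinct
  Finance: 1 distinct
  Marketing: 4 distinct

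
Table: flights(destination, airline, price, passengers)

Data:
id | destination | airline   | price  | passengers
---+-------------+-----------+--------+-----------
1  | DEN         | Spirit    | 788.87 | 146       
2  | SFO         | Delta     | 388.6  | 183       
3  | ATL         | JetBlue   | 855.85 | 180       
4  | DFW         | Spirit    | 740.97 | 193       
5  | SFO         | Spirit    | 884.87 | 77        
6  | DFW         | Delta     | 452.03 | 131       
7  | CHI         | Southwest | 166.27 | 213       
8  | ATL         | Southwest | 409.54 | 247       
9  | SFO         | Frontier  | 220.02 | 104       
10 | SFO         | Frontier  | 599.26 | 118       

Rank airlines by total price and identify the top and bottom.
SELECT airline, SUM(price)
FROM flights
GROUP BY airline
ORDER BY SUM(price)

All groups:
  Southwest: 575.81
  Frontier: 819.28
  Delta: 840.63
  JetBlue: 855.85
  Spirit: 2414.71

Highest: Spirit (2414.71)
Lowest: Southwest (575.81)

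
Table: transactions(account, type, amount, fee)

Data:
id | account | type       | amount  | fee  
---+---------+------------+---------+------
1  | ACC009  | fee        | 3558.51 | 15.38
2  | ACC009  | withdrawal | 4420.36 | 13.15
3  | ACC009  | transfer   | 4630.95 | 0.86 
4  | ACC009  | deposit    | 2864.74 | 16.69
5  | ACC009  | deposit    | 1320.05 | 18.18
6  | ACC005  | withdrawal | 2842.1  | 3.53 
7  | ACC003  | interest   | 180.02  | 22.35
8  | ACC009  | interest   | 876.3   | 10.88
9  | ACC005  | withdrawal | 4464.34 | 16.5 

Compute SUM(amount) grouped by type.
SELECT type, SUM(amount) as result
FROM transactions
GROUP BY type

Result:
  deposit: 4184.79
  fee: 3558.51
  interest: 1056.32
  transfer: 4630.95
  withdrawal: 11726.80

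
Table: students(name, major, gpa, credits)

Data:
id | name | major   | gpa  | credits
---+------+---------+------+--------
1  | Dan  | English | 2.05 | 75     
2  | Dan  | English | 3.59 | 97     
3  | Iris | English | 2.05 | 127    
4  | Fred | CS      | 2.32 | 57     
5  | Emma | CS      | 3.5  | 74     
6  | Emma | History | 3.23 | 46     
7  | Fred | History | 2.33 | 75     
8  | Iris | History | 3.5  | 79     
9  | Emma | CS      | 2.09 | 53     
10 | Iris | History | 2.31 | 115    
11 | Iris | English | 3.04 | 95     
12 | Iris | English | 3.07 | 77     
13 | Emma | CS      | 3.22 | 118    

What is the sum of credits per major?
SELECT major, SUM(credits) as result
FROM students
GROUP BY major

Result:
  CS: 302
  English: 471
  History: 315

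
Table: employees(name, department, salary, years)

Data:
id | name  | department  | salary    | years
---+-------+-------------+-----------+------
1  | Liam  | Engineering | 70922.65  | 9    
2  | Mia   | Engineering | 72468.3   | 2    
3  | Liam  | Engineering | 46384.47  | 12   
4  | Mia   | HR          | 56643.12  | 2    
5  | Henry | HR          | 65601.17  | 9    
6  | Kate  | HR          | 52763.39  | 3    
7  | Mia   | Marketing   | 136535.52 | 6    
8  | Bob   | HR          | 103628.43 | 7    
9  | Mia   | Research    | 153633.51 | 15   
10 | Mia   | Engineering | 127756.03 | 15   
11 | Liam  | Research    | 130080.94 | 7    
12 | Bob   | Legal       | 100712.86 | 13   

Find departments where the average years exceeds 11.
SELECT department, AVG(years)
FROM employees
GROUP BY department
HAVING AVG(years) > 11

Result:
  Legal: avg=13.00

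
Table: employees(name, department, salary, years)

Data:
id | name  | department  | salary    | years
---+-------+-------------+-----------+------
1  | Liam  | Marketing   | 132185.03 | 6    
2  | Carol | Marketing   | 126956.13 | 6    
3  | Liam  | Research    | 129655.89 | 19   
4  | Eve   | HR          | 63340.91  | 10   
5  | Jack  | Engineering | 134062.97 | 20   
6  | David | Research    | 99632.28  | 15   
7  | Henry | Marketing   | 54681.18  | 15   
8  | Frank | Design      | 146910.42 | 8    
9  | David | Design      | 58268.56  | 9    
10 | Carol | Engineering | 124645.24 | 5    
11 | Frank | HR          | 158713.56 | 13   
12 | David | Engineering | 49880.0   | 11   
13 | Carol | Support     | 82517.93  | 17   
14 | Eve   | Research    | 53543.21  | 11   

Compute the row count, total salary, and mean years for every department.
SELECT department,
       COUNT(*) as cnt,
       SUM(salary) as total_salary,
       AVG(years) as avg_years
FROM employees
GROUP BY department

Result:
  Design: 2 records, 205178.98 total salary, 8.50 avg years
  Engineering: 3 records, 308588.21 total salary, 12.00 avg years
  HR: 2 records, 222054.47 total salary, 11.50 avg years
  Marketing: 3 records, 313822.34 total salary, 9.00 avg years
  Research: 3 records, 282831.38 total salary, 15.00 avg years
  Support: 1 records, 82517.93 total salary, 17.00 avg years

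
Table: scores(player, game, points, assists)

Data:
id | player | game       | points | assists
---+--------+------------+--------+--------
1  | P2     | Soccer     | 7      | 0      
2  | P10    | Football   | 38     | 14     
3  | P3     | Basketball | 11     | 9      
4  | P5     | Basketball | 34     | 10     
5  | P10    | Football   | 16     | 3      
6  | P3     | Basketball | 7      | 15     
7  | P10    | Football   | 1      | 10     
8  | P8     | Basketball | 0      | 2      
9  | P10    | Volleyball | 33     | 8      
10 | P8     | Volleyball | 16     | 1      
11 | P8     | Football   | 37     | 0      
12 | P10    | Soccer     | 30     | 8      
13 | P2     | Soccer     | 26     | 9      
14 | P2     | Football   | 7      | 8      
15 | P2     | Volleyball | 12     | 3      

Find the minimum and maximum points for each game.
SELECT game, MIN(points), MAX(points)
FROM scores
GROUP BY game

Result:
  Basketball: min=0, max=34
  Football: min=1, max=38
  Soccer: min=7, max=30
  Volleyball: min=12, max=33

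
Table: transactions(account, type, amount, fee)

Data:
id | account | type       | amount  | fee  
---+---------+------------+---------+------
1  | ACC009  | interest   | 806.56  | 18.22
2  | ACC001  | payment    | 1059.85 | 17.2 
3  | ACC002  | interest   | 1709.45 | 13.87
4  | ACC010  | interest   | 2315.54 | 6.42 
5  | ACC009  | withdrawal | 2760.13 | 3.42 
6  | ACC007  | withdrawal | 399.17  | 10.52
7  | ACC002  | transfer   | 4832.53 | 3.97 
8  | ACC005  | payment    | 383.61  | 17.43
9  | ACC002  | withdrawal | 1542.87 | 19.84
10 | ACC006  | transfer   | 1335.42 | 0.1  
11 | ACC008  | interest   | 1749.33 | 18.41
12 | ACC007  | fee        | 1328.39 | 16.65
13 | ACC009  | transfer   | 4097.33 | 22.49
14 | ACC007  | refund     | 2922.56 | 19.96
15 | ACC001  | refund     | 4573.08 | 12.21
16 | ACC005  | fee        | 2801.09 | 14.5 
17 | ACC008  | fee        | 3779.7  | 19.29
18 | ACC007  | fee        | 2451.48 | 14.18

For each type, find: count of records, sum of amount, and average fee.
SELECT type,
       COUNT(*) as cnt,
       SUM(amount) as total_amount,
       AVG(fee) as avg_fee
FROM transactions
GROUP BY type

Result:
  fee: 4 records, 10360.66 total amount, 16.16 avg fee
  interest: 4 records, 6580.88 total amount, 14.23 avg fee
  payment: 2 records, 1443.46 total amount, 17.32 avg fee
  refund: 2 records, 7495.64 total amount, 16.09 avg fee
  transfer: 3 records, 10265.28 total amount, 8.85 avg fee
  withdrawal: 3 records, 4702.17 total amount, 11.26 avg fee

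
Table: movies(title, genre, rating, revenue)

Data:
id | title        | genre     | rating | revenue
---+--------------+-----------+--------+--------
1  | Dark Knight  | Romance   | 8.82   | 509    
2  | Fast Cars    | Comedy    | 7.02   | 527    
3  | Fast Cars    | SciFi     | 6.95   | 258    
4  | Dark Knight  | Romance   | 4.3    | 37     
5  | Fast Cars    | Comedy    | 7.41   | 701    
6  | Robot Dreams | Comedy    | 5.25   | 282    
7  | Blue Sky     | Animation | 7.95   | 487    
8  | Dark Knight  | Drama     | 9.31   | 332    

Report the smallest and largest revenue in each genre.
SELECT genre, MIN(revenue), MAX(revenue)
FROM movies
GROUP BY genre

Result:
  Animation: min=487, max=487
  Comedy: min=282, max=701
  Drama: min=332, max=332
  Romance: min=37, max=509
  SciFi: min=258, max=258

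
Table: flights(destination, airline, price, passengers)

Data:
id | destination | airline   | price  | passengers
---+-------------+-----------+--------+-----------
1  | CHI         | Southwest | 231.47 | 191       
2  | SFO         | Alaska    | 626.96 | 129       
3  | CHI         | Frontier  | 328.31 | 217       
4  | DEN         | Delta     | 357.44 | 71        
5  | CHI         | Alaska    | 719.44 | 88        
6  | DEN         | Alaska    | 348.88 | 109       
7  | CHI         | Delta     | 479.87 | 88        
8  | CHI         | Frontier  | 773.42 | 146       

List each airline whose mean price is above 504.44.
SELECT airline, AVG(price)
FROM flights
GROUP BY airline
HAVING AVG(price) > 504.44

Result:
  Alaska: avg=565.09
  Frontier: avg=550.87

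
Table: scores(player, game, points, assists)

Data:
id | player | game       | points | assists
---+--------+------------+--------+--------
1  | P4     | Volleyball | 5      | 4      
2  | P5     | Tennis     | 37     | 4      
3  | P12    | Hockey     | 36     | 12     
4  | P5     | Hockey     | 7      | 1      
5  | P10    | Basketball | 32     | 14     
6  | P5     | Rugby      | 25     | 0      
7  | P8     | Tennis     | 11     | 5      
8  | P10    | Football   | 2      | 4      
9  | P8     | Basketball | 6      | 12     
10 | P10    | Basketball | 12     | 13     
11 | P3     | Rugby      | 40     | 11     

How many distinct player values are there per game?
SELECT game, COUNT(DISTINCT player)
FROM scores
GROUP BY game

Result:
  Basketball: 2 distinct
  Football: 1 distinct
  Hockey: 2 distinct
  Rugby: 2 distinct
  Tennis: 2 distinct
  Volleyball: 1 distinct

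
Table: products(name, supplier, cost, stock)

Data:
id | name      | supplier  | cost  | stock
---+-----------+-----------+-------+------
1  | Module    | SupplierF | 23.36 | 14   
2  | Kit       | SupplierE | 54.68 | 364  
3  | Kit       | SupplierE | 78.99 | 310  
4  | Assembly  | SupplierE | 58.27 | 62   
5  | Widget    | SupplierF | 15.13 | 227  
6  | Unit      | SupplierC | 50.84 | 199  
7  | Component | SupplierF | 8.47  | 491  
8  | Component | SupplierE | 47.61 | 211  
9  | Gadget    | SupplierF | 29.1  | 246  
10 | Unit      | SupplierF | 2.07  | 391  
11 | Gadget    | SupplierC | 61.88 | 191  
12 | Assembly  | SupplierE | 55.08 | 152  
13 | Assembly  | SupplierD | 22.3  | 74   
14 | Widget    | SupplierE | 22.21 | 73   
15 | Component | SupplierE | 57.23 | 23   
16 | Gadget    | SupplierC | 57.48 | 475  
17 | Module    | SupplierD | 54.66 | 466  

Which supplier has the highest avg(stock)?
SELECT supplier, AVG(stock) as val
FROM products
GROUP BY supplier
ORDER BY val DESC
LIMIT 1

Result: SupplierC with avg(stock) = 288.33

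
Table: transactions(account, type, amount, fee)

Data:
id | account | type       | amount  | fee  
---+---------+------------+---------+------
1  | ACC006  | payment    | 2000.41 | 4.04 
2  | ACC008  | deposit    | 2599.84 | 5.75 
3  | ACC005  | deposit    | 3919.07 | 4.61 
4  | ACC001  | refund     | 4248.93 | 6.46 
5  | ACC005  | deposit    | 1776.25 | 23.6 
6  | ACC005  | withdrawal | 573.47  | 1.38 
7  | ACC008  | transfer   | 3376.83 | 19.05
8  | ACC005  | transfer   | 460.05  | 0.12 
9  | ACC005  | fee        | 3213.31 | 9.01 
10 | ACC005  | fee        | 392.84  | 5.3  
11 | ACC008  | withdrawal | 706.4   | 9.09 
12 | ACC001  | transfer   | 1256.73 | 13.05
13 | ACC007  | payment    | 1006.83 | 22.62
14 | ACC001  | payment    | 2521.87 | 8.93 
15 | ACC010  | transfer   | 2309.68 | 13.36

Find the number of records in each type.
SELECT type, COUNT(*) as count
FROM transactions
GROUP BY type

Result:
  deposit: 3
  fee: 2
  payment: 3
  refund: 1
  transfer: 4
  withdrawal: 2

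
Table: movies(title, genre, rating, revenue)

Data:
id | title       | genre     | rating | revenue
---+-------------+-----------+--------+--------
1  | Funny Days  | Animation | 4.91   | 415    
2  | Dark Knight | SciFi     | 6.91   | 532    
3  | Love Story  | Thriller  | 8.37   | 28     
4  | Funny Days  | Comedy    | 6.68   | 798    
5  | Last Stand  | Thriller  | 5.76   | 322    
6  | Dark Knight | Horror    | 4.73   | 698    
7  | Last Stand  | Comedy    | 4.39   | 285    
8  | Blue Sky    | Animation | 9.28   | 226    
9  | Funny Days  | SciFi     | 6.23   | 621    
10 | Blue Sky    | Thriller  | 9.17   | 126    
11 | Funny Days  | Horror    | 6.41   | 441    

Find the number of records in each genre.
SELECT genre, COUNT(*) as count
FROM movies
GROUP BY genre

Result:
  Animation: 2
  Comedy: 2
  Horror: 2
  SciFi: 2
  Thriller: 3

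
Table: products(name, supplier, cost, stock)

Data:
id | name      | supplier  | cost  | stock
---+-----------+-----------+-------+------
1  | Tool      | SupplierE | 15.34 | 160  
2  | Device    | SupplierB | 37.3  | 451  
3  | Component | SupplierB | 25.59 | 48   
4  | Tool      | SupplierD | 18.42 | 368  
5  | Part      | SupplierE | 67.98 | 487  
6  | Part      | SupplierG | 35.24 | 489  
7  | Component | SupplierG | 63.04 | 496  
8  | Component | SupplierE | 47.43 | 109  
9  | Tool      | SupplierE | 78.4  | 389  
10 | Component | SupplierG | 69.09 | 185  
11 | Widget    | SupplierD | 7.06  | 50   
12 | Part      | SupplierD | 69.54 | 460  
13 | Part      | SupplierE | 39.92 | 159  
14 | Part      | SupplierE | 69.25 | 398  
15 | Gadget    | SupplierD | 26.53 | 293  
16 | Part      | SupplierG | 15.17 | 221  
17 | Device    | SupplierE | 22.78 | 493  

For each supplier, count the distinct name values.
SELECT supplier, COUNT(DISTINCT name)
FROM products
GROUP BY supplier

Result:
  SupplierB: 2 distinct
  SupplierD: 4 distinct
  SupplierE: 4 distinct
  SupplierG: 2 distinct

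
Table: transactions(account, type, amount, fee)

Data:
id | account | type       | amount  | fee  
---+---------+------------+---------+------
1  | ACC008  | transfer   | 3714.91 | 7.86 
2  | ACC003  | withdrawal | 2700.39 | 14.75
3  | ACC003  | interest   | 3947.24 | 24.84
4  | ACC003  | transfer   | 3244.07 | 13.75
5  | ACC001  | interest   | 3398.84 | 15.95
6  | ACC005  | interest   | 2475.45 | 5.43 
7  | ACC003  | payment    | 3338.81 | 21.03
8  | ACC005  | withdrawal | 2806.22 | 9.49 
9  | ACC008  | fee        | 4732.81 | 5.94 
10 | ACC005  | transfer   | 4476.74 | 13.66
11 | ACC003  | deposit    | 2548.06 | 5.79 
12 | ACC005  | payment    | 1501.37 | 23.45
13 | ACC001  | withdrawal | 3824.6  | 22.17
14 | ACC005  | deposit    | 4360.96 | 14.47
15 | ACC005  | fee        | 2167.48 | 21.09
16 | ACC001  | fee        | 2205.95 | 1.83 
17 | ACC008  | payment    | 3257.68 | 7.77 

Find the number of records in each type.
SELECT type, COUNT(*) as count
FROM transactions
GROUP BY type

Result:
  deposit: 2
  fee: 3
  interest: 3
  payment: 3
  transfer: 3
  withdrawal: 3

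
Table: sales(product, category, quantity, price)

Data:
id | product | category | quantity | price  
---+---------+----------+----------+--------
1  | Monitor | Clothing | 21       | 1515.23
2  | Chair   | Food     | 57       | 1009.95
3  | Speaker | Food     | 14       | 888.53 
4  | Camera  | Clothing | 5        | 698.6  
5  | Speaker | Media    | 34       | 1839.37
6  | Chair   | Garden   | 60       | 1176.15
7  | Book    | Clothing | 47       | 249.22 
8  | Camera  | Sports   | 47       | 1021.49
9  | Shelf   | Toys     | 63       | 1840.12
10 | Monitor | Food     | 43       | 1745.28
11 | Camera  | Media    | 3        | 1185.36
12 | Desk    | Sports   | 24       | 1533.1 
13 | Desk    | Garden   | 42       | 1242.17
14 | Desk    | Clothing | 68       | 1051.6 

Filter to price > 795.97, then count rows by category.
SELECT category, COUNT(*)
FROM sales
WHERE price > 795.97
GROUP BY category

Note: WHERE filters rows before grouping.

Result:
  Clothing: 2
  Food: 3
  Garden: 2
  Media: 2
  Sports: 2
  Toys: 1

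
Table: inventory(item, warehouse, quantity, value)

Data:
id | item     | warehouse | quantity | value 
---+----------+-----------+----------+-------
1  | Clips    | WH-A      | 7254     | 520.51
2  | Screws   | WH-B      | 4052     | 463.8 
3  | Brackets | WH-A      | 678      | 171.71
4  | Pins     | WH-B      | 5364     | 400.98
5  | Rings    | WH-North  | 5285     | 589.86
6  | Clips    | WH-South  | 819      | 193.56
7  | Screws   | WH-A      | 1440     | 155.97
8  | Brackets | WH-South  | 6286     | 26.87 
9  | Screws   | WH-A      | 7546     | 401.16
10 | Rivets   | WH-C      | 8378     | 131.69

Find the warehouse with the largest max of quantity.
SELECT warehouse, MAX(quantity) as val
FROM inventory
GROUP BY warehouse
ORDER BY val DESC
LIMIT 1

Result: WH-C with max(quantity) = 8378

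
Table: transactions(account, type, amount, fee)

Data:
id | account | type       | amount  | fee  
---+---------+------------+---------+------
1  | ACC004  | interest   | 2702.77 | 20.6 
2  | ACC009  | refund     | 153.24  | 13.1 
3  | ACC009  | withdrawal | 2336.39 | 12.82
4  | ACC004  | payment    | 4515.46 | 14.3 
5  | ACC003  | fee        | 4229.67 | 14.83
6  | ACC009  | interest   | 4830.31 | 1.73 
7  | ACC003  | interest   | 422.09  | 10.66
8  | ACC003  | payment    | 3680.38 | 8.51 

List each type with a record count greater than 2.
SELECT type, COUNT(*) as cnt
FROM transactions
GROUP BY type
HAVING COUNT(*) > 2

Result:
  interest: 3

Note: HAVING filters groups after aggregation, WHERE filters rows before.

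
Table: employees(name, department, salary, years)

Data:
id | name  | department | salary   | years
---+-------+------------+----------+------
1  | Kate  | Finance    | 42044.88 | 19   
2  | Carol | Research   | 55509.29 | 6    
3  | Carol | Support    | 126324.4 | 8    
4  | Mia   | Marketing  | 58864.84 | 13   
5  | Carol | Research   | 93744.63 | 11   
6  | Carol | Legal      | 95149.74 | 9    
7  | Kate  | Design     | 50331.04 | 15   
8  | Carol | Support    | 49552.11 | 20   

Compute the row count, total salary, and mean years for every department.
SELECT department,
       COUNT(*) as cnt,
       SUM(salary) as total_salary,
       AVG(years) as avg_years
FROM employees
GROUP BY department

Result:
  Design: 1 records, 50331.04 total salary, 15.00 avg years
  Finance: 1 records, 42044.88 total salary, 19.00 avg years
  Legal: 1 records, 95149.74 total salary, 9.00 avg years
  Marketing: 1 records, 58864.84 total salary, 13.00 avg years
  Research: 2 records, 149253.92 total salary, 8.50 avg years
  Support: 2 records, 175876.51 total salary, 14.00 avg years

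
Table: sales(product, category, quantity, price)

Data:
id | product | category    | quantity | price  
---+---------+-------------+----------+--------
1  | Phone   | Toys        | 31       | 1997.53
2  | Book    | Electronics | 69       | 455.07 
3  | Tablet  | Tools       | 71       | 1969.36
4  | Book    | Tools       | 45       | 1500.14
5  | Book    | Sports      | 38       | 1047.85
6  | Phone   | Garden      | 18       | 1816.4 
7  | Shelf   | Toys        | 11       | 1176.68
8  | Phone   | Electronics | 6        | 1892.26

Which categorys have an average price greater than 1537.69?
SELECT category, AVG(price)
FROM sales
GROUP BY category
HAVING AVG(price) > 1537.69

Result:
  Garden: avg=1816.40
  Tools: avg=1734.75
  Toys: avg=1587.11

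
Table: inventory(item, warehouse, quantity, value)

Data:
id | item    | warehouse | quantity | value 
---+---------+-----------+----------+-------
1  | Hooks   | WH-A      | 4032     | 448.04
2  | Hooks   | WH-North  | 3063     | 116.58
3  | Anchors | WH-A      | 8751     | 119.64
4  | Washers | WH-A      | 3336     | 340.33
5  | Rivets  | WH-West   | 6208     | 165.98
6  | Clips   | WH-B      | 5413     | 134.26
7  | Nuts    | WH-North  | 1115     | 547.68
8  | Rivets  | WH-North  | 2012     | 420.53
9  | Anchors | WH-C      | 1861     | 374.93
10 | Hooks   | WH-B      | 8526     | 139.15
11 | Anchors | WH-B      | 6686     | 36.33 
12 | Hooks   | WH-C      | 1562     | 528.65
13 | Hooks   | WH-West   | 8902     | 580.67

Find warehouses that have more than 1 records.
SELECT warehouse, COUNT(*) as cnt
FROM inventory
GROUP BY warehouse
HAVING COUNT(*) > 1

Result:
  WH-A: 3
  WH-B: 3
  WH-C: 2
  WH-North: 3
  WH-West: 2

Note: HAVING filters groups after aggregation, WHERE filters rows before.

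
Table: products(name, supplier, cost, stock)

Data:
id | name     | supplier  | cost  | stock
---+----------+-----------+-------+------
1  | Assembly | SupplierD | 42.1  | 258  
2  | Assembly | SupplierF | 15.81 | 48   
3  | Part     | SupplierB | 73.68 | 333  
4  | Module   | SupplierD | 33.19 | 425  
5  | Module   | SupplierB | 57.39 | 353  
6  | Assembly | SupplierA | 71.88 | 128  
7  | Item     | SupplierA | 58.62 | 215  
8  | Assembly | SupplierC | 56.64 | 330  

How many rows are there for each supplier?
SELECT supplier, COUNT(*) as count
FROM products
GROUP BY supplier

Result:
  SupplierA: 2
  SupplierB: 2
  SupplierC: 1
  SupplierD: 2
  SupplierF: 1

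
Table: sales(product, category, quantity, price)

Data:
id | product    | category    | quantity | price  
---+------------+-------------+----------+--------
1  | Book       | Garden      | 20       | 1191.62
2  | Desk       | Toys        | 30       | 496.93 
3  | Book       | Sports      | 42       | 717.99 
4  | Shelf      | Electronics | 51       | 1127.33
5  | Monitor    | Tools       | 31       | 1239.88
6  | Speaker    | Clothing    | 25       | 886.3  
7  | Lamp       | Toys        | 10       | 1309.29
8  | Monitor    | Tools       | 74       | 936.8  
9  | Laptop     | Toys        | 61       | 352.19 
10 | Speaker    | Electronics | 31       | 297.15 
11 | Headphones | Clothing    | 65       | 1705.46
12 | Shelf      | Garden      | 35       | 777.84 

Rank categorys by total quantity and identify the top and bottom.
SELECT category, SUM(quantity)
FROM sales
GROUP BY category
ORDER BY SUM(quantity)

All groups:
  Sports: 42
  Garden: 55
  Electronics: 82
  Clothing: 90
  Toys: 101
  Tools: 105

Highest: Tools (105)
Lowest: Sports (42)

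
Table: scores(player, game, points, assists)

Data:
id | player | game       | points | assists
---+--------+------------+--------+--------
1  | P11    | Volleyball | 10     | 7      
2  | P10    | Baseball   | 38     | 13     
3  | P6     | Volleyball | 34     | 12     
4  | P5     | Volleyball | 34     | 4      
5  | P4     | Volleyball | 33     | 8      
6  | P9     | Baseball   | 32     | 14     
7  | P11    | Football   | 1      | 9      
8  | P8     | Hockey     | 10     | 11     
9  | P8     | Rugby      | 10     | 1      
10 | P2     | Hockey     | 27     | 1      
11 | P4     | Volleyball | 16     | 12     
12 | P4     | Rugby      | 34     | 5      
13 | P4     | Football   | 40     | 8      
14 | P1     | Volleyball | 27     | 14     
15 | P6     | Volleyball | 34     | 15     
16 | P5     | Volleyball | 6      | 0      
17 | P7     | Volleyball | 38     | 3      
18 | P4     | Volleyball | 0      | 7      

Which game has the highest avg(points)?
SELECT game, AVG(points) as val
FROM scores
GROUP BY game
ORDER BY val DESC
LIMIT 1

Result: Baseball with avg(points) = 35.00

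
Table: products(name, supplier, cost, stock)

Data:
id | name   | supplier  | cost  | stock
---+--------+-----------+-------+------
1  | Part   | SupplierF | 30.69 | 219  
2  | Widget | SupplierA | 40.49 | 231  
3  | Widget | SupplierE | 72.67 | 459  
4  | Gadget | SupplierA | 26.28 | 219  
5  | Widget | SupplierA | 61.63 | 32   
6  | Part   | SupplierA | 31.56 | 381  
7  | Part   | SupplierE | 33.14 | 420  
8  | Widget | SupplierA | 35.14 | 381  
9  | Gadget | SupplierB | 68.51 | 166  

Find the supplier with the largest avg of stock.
SELECT supplier, AVG(stock) as val
FROM products
GROUP BY supplier
ORDER BY val DESC
LIMIT 1

Result: SupplierE with avg(stock) = 439.50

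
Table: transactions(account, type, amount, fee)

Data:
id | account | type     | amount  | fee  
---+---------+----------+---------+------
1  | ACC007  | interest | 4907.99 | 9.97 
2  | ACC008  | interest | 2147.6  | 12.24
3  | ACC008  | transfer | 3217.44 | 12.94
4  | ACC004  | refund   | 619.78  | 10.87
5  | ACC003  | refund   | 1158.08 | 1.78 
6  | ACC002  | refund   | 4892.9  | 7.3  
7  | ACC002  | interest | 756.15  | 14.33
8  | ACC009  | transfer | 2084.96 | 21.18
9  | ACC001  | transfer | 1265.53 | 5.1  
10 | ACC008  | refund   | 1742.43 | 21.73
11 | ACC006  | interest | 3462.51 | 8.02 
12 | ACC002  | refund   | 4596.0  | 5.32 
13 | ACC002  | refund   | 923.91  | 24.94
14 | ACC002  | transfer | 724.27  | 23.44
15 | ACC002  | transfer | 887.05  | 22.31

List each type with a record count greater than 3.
SELECT type, COUNT(*) as cnt
FROM transactions
GROUP BY type
HAVING COUNT(*) > 3

Result:
  interest: 4
  refund: 6
  transfer: 5

Note: HAVING filters groups after aggregation, WHERE filters rows before.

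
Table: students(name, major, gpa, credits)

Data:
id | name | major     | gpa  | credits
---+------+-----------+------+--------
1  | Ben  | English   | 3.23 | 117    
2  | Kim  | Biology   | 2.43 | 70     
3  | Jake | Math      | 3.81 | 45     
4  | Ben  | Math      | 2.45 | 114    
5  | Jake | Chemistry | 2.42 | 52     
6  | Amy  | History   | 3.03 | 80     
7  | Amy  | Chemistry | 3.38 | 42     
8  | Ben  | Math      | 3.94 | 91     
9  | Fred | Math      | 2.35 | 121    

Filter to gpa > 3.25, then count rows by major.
SELECT major, COUNT(*)
FROM students
WHERE gpa > 3.25
GROUP BY major

Note: WHERE filters rows before grouping.

Result:
  Chemistry: 1
  Math: 2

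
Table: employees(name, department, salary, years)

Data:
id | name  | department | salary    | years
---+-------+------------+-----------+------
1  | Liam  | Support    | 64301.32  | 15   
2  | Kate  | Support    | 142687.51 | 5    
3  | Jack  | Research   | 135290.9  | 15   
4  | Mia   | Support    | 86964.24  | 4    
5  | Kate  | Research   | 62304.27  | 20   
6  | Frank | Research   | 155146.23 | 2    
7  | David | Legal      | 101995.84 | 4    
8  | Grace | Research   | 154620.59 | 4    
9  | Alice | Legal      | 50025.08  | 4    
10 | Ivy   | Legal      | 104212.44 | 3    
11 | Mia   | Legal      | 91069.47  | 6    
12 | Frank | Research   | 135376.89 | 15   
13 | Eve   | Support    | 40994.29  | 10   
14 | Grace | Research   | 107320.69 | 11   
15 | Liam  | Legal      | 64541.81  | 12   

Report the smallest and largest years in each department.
SELECT department, MIN(years), MAX(years)
FROM employees
GROUP BY department

Result:
  Legal: min=3, max=12
  Research: min=2, max=20
  Support: min=4, max=15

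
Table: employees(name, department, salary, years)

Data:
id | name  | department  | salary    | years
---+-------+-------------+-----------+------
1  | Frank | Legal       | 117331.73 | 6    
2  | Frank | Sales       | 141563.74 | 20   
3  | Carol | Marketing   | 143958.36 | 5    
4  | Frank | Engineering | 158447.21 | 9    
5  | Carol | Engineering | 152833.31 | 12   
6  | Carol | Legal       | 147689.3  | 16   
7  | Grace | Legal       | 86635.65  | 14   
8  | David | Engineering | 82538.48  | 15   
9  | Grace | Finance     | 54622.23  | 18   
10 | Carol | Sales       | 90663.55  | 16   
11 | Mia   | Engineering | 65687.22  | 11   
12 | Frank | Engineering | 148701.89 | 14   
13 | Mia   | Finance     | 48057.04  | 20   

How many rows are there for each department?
SELECT department, COUNT(*) as count
FROM employees
GROUP BY department

Result:
  Engineering: 5
  Finance: 2
  Legal: 3
  Marketing: 1
  Sales: 2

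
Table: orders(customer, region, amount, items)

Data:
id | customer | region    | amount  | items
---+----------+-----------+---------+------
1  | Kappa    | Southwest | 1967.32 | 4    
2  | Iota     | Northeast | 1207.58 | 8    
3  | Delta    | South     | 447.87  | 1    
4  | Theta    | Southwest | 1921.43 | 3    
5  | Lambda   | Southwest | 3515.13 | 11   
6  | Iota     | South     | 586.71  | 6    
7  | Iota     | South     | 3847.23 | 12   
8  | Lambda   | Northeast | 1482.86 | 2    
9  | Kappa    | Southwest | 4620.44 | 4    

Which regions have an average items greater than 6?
SELECT region, AVG(items)
FROM orders
GROUP BY region
HAVING AVG(items) > 6

Result:
  South: avg=6.33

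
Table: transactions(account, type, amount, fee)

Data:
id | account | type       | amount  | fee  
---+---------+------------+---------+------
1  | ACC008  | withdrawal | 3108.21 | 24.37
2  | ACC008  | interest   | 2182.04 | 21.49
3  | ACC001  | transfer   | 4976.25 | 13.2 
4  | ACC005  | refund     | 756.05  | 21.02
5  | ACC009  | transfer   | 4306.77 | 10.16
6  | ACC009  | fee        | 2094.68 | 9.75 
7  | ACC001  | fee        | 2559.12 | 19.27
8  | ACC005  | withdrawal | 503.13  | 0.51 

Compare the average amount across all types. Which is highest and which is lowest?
SELECT type, AVG(amount)
FROM transactions
GROUP BY type
ORDER BY AVG(amount)

All groups:
  refund: 756.05
  withdrawal: 1805.67
  interest: 2182.04
  fee: 2326.90
  transfer: 4641.51

Highest: transfer (4641.51)
Lowest: refund (756.05)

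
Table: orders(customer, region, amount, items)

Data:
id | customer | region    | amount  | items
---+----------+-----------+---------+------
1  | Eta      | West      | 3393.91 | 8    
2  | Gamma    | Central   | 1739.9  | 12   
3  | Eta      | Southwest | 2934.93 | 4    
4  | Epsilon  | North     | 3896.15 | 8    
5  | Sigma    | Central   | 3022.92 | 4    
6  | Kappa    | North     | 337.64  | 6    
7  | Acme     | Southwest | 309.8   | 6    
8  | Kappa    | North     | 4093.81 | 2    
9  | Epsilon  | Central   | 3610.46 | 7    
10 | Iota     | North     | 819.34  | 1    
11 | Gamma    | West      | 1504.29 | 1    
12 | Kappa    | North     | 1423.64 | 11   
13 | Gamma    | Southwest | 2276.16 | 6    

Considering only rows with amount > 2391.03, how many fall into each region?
SELECT region, COUNT(*)
FROM orders
WHERE amount > 2391.03
GROUP BY region

Note: WHERE filters rows before grouping.

Result:
  Central: 2
  North: 2
  Southwest: 1
  West: 1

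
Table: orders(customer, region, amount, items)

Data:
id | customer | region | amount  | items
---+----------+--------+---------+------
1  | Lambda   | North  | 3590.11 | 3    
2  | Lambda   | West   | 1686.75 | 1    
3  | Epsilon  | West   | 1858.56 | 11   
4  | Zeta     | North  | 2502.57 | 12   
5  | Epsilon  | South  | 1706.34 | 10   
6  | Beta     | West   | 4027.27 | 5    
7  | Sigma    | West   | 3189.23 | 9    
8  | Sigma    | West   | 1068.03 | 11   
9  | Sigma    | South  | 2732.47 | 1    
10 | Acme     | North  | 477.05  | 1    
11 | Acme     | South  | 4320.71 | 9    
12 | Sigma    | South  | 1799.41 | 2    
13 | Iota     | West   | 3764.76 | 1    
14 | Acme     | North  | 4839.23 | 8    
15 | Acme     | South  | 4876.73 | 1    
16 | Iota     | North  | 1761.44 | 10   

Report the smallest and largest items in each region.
SELECT region, MIN(items), MAX(items)
FROM orders
GROUP BY region

Result:
  North: min=1, max=12
  South: min=1, max=10
  West: min=1, max=11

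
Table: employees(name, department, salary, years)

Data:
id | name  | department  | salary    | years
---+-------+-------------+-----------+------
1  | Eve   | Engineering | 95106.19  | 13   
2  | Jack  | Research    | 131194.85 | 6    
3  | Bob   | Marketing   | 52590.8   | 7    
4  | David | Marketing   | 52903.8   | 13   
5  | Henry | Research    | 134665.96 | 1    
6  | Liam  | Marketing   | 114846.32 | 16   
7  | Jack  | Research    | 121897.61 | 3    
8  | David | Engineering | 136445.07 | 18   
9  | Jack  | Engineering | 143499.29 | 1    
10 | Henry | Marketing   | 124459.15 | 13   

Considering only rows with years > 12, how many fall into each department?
SELECT department, COUNT(*)
FROM employees
WHERE years > 12
GROUP BY department

Note: WHERE filters rows before grouping.

Result:
  Engineering: 2
  Marketing: 3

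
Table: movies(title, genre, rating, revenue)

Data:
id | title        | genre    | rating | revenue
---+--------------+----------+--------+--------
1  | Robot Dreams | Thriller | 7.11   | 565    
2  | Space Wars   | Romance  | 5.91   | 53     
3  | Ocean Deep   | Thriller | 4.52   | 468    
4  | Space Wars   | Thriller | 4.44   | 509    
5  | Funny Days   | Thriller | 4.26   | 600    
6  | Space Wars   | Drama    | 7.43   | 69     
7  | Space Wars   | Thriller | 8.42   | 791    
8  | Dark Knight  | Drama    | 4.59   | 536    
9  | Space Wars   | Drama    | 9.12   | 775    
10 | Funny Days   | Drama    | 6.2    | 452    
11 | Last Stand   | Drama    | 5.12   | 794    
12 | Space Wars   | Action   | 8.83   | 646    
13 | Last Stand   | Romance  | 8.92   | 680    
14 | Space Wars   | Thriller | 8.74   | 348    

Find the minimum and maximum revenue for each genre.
SELECT genre, MIN(revenue), MAX(revenue)
FROM movies
GROUP BY genre

Result:
  Action: min=646, max=646
  Drama: min=69, max=794
  Romance: min=53, max=680
  Thriller: min=348, max=791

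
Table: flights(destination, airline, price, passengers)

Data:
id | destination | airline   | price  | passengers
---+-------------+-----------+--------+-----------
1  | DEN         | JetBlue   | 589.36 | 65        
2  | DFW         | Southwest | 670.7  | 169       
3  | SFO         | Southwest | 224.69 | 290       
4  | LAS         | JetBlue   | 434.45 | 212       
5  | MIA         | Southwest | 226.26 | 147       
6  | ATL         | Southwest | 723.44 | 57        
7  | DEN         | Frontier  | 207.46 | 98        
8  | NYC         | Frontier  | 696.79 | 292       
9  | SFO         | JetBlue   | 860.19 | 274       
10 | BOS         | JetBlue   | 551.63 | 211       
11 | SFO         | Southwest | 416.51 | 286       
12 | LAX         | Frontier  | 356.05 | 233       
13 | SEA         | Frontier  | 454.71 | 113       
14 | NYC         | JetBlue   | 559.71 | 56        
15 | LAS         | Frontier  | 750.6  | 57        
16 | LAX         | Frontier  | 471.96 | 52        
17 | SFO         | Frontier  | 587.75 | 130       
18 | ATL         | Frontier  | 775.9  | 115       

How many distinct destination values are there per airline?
SELECT airline, COUNT(DISTINCT destination)
FROM flights
GROUP BY airline

Result:
  Frontier: 7 distinct
  JetBlue: 5 distinct
  Southwest: 4 distinct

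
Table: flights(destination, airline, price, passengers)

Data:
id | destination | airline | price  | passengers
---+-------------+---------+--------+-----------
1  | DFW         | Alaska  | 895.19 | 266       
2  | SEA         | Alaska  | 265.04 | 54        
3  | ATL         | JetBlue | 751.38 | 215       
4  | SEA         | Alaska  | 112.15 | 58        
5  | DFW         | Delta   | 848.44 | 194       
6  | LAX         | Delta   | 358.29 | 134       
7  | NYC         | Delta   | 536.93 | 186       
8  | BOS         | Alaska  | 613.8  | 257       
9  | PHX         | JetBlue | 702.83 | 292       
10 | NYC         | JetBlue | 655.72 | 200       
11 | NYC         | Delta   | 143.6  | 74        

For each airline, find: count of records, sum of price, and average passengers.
SELECT airline,
       COUNT(*) as cnt,
       SUM(price) as total_price,
       AVG(passengers) as avg_passengers
FROM flights
GROUP BY airline

Result:
  Alaska: 4 records, 1886.18 total price, 158.75 avg passengers
  Delta: 4 records, 1887.26 total price, 147.00 avg passengers
  JetBlue: 3 records, 2109.93 total price, 235.67 avg passengers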